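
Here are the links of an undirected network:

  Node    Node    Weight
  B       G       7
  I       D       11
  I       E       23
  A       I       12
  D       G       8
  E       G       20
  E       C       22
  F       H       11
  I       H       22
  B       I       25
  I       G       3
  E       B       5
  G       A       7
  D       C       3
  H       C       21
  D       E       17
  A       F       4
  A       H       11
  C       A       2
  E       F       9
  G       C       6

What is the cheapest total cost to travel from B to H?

Shortest distances from B:
B: 0
E: 5  (via B)
G: 7  (via B)
I: 10  (via G)
C: 13  (via G)
A: 14  (via G)
F: 14  (via E)
D: 15  (via G)
H: 25  (via A)
Shortest route: B → G → A → H = 25.

25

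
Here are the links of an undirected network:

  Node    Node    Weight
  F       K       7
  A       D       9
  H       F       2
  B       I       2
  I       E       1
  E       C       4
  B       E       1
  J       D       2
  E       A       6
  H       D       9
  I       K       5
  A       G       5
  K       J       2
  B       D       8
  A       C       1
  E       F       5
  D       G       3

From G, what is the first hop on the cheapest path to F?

Enumerating some paths:
G–A–E–F: 5+6+5 = 16
G–D–J–K–F: 3+2+2+7 = 14
G–A–C–E–F: 5+1+4+5 = 15
The minimum is 14 via G–D–J–K–F.
So from G the first move is to D.

D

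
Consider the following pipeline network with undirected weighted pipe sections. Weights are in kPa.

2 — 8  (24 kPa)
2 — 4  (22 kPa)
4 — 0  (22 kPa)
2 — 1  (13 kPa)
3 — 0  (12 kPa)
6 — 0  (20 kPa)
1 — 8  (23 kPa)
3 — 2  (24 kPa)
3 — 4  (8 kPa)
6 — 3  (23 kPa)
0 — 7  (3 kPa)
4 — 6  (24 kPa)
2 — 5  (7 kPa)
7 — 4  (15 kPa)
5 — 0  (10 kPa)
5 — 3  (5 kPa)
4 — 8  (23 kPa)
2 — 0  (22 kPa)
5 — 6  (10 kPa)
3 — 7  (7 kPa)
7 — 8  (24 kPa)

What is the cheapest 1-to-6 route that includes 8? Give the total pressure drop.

Shortest 1→8: 1 → 8 = 23
Shortest 8→6: 8 → 2 → 5 → 6 = 41
Total via 8: 23 + 41 = 64 kPa.

64 kPa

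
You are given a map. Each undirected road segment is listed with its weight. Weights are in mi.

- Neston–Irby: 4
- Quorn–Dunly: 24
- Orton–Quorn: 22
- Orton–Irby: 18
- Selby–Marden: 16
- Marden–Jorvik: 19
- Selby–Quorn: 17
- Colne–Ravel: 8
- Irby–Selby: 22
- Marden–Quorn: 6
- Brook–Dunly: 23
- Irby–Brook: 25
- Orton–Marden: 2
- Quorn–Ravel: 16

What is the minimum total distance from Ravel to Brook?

63 mi

Settle nodes by increasing distance from Ravel:
Ravel: 0
Colne: 8  (via Ravel)
Quorn: 16  (via Ravel)
Marden: 22  (via Quorn)
Orton: 24  (via Marden)
Selby: 33  (via Quorn)
Dunly: 40  (via Quorn)
Jorvik: 41  (via Marden)
Irby: 42  (via Orton)
Neston: 46  (via Irby)
Brook: 63  (via Dunly)
Shortest route: Ravel–Quorn–Dunly–Brook = 63 mi.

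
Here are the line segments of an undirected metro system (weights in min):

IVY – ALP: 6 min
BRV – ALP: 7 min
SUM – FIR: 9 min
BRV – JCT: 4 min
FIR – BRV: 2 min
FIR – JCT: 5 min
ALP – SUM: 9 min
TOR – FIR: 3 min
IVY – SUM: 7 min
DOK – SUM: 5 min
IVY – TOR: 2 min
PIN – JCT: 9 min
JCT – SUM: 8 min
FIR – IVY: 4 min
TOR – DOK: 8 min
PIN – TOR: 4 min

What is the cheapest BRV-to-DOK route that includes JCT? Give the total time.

Shortest BRV→JCT: BRV → JCT = 4
Best JCT to DOK: JCT → SUM → DOK costing 13
Total via JCT: 4 + 13 = 17 min.

17 min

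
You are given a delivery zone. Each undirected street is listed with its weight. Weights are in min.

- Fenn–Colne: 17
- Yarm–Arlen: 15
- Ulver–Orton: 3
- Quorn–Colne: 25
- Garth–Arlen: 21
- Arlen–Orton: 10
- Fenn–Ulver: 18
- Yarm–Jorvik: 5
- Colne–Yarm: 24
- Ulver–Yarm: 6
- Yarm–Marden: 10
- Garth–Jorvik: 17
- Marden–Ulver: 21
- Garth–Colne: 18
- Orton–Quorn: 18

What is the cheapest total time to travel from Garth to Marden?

32 min

Shortest distances from Garth:
Garth: 0
Jorvik: 17  (via Garth)
Colne: 18  (via Garth)
Arlen: 21  (via Garth)
Yarm: 22  (via Jorvik)
Ulver: 28  (via Yarm)
Orton: 31  (via Arlen)
Marden: 32  (via Yarm)
Shortest route: Garth → Jorvik → Yarm → Marden = 32 min.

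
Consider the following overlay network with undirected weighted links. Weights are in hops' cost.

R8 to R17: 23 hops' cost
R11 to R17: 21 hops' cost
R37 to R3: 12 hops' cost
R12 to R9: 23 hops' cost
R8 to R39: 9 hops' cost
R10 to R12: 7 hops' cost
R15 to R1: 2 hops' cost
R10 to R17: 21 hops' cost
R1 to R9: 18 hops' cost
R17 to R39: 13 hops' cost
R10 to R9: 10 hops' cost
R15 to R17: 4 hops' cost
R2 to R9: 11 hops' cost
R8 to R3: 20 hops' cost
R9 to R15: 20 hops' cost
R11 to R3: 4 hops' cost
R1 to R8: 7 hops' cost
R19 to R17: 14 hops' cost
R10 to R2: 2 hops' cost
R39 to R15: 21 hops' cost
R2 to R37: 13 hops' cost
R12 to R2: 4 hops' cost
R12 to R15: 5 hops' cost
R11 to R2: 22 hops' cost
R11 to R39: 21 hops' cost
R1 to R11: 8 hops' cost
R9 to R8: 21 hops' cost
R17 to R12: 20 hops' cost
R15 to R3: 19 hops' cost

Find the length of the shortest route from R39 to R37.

37 hops' cost

Enumerating some paths:
R39 → R17 → R15 → R12 → R2 → R37: 13+4+5+4+13 = 39
R39 → R11 → R3 → R37: 21+4+12 = 37
Cheapest is R39 → R11 → R3 → R37 at 37 hops' cost.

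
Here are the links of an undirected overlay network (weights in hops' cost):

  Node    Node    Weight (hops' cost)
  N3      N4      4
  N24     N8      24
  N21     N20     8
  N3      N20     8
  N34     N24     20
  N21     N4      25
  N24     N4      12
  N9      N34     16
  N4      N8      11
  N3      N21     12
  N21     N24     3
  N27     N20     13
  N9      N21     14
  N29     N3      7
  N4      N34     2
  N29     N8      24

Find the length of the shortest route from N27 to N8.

36 hops' cost

Shortest distances from N27:
N27: 0
N20: 13  (via N27)
N21: 21  (via N20)
N3: 21  (via N20)
N24: 24  (via N21)
N4: 25  (via N3)
N34: 27  (via N4)
N29: 28  (via N3)
N9: 35  (via N21)
N8: 36  (via N4)
Shortest route: N27 → N20 → N3 → N4 → N8 = 36 hops' cost.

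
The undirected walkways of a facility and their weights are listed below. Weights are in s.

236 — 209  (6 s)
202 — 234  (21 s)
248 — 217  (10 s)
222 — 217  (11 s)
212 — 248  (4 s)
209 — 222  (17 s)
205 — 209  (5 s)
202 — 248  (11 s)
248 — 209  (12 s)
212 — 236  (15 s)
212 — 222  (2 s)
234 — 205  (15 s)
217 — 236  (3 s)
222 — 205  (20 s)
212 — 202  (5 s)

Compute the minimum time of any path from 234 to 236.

26 s

Enumerating some paths:
234 → 205 → 209 → 236: 15+5+6 = 26
234 → 202 → 212 → 236: 21+5+15 = 41
Cheapest is 234 → 205 → 209 → 236 at 26 s.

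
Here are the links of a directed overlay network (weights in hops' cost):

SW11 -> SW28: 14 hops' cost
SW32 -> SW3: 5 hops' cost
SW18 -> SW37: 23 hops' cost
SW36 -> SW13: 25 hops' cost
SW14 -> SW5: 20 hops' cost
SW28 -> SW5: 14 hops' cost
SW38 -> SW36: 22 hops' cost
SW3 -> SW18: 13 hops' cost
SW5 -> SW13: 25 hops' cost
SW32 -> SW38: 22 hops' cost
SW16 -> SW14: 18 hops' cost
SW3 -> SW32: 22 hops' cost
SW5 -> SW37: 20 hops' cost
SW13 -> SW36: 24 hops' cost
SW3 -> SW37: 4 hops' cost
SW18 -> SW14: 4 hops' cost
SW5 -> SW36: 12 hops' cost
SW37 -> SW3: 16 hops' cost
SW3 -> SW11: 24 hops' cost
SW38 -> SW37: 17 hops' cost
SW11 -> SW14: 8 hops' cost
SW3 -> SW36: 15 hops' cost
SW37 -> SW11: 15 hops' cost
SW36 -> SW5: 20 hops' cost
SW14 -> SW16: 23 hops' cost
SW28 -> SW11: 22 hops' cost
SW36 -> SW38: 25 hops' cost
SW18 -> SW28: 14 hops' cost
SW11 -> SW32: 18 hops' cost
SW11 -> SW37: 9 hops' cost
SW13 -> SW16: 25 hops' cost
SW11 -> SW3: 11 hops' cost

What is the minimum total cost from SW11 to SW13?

51 hops' cost

Enumerating some paths:
SW11 - SW3 - SW36 - SW13: 11+15+25 = 51
SW11 - SW28 - SW5 - SW13: 14+14+25 = 53
The minimum is 51 hops' cost via SW11 - SW3 - SW36 - SW13.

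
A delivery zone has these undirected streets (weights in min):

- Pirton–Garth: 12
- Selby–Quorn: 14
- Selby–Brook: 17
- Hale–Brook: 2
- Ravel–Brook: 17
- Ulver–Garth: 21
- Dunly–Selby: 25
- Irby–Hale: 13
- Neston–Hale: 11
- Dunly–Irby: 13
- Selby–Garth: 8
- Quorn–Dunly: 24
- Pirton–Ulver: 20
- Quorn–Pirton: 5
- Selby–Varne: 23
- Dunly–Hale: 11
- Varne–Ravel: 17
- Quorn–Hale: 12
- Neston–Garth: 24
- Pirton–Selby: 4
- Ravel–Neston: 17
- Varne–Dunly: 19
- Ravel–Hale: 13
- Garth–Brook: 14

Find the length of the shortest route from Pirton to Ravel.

Settle nodes by increasing distance from Pirton:
Pirton: 0
Selby: 4  (via Pirton)
Quorn: 5  (via Pirton)
Garth: 12  (via Pirton)
Hale: 17  (via Quorn)
Brook: 19  (via Hale)
Ulver: 20  (via Pirton)
Varne: 27  (via Selby)
Neston: 28  (via Hale)
Dunly: 28  (via Hale)
Ravel: 30  (via Hale)
Shortest route: Pirton–Quorn–Hale–Ravel = 30 min.

30 min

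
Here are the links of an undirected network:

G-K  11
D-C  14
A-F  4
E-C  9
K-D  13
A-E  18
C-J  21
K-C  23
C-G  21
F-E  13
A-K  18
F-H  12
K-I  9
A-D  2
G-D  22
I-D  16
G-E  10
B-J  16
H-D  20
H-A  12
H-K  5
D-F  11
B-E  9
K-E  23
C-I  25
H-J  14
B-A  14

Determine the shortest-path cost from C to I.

Running Dijkstra from C:
C: 0
E: 9  (via C)
D: 14  (via C)
A: 16  (via D)
B: 18  (via E)
G: 19  (via E)
F: 20  (via A)
J: 21  (via C)
K: 23  (via C)
I: 25  (via C)
Shortest route: C → I = 25.

25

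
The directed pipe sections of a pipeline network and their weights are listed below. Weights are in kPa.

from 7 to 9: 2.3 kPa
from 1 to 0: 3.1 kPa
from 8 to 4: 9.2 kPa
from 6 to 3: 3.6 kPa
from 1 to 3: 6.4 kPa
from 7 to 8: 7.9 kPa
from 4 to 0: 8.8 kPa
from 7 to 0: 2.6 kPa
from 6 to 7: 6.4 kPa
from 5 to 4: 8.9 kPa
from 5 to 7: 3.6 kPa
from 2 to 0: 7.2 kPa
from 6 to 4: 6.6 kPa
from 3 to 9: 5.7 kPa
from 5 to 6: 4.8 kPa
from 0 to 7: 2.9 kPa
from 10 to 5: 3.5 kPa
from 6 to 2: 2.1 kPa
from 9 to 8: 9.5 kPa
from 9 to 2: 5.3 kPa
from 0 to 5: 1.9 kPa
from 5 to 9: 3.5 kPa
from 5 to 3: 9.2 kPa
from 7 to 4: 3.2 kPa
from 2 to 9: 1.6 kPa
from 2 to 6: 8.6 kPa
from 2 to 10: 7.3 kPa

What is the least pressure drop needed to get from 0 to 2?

Enumerating some paths:
0 → 7 → 9 → 2: 2.9+2.3+5.3 = 10.5
0 → 5 → 6 → 2: 1.9+4.8+2.1 = 8.8
The minimum is 8.8 kPa via 0 → 5 → 6 → 2.

8.8 kPa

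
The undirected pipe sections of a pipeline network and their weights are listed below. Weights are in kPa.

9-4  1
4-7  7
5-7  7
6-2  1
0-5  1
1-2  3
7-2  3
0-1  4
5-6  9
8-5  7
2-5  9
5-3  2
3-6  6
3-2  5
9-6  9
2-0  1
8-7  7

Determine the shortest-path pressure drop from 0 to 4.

11 kPa

Shortest distances from 0:
0: 0
2: 1  (via 0)
5: 1  (via 0)
6: 2  (via 2)
3: 3  (via 5)
1: 4  (via 0)
7: 4  (via 2)
8: 8  (via 5)
4: 11  (via 7)
Shortest route: 0 → 2 → 7 → 4 = 11 kPa.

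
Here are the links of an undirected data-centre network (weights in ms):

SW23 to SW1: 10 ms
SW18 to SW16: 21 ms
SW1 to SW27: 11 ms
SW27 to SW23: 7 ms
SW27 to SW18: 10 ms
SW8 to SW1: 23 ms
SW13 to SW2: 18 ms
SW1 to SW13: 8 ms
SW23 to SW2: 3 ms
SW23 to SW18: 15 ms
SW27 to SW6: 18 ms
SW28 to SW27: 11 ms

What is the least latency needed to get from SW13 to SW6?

Compare a few routes:
SW13 → SW1 → SW23 → SW27 → SW6: 8+10+7+18 = 43
SW13 → SW2 → SW23 → SW27 → SW6: 18+3+7+18 = 46
SW13 → SW1 → SW27 → SW6: 8+11+18 = 37
Cheapest is SW13 → SW1 → SW27 → SW6 at 37 ms.

37 ms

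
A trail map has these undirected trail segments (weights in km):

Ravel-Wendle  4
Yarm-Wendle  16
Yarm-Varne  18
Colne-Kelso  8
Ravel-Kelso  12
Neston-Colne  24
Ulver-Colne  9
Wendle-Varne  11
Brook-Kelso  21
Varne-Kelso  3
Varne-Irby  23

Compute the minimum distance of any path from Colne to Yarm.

29 km

Running Dijkstra from Colne:
Colne: 0
Kelso: 8  (via Colne)
Ulver: 9  (via Colne)
Varne: 11  (via Kelso)
Ravel: 20  (via Kelso)
Wendle: 22  (via Varne)
Neston: 24  (via Colne)
Yarm: 29  (via Varne)
Shortest route: Colne–Kelso–Varne–Yarm = 29 km.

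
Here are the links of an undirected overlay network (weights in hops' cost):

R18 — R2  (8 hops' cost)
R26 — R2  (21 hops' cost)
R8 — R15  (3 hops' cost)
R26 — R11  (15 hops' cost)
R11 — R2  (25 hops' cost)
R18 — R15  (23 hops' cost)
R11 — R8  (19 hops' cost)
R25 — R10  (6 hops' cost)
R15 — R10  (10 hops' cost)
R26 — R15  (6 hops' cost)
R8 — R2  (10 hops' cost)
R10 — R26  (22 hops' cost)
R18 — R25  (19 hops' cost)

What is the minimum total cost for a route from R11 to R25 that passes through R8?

38 hops' cost

Best R11 to R8: R11 → R8 costing 19
Best R8 to R25: R8 → R15 → R10 → R25 costing 19
Total via R8: 19 + 19 = 38 hops' cost.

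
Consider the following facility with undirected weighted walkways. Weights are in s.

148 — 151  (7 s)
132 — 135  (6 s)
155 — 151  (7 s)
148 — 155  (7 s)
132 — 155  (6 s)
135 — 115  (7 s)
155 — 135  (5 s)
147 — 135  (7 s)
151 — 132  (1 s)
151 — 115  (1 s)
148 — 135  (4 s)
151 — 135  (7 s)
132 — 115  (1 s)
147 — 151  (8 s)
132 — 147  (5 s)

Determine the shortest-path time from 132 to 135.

Shortest distances from 132:
132: 0
115: 1  (via 132)
151: 1  (via 132)
147: 5  (via 132)
135: 6  (via 132)
Shortest route: 132–135 = 6 s.

6 s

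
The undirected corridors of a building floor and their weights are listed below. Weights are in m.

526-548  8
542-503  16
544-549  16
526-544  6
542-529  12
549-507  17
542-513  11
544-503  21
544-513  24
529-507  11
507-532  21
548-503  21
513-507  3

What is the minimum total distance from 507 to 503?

30 m

Settle nodes by increasing distance from 507:
507: 0
513: 3  (via 507)
529: 11  (via 507)
542: 14  (via 513)
549: 17  (via 507)
532: 21  (via 507)
544: 27  (via 513)
503: 30  (via 542)
Shortest route: 507 → 513 → 542 → 503 = 30 m.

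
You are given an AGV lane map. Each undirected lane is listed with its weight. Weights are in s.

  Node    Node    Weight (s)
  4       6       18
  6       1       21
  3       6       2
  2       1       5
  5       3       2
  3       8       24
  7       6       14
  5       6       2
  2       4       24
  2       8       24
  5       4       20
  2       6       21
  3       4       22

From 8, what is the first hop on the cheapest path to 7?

3

Candidate routes:
8 → 3 → 6 → 7: 24+2+14 = 40
8 → 3 → 5 → 6 → 7: 24+2+2+14 = 42
The minimum is 40 s via 8 → 3 → 6 → 7.
So from 8 the first move is to 3.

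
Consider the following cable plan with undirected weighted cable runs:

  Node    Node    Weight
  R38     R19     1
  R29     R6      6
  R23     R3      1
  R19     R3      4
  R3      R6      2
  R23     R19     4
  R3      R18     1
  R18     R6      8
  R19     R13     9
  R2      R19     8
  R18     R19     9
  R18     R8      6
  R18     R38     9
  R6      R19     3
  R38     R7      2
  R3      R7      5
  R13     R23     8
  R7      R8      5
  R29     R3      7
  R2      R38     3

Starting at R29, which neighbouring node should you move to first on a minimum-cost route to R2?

Enumerating some paths:
R29–R3–R19–R38–R2: 7+4+1+3 = 15
R29–R3–R6–R19–R38–R2: 7+2+3+1+3 = 16
R29–R6–R19–R38–R2: 6+3+1+3 = 13
Cheapest is R29–R6–R19–R38–R2 at 13.
So from R29 the first move is to R6.

R6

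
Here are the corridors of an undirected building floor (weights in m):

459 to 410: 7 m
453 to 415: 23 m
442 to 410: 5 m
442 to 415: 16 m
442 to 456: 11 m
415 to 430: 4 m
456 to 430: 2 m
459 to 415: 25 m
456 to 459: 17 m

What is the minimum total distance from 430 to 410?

18 m

Settle nodes by increasing distance from 430:
430: 0
456: 2  (via 430)
415: 4  (via 430)
442: 13  (via 456)
410: 18  (via 442)
Shortest route: 430–456–442–410 = 18 m.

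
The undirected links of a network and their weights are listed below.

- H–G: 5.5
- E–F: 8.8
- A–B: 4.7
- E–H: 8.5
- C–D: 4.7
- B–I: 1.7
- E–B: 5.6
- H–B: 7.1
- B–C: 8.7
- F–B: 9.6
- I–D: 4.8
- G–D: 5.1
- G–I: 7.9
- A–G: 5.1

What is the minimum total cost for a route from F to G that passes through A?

Best F to A: F → B → A costing 14.3
Best A to G: A → G costing 5.1
Total via A: 14.3 + 5.1 = 19.4.

19.4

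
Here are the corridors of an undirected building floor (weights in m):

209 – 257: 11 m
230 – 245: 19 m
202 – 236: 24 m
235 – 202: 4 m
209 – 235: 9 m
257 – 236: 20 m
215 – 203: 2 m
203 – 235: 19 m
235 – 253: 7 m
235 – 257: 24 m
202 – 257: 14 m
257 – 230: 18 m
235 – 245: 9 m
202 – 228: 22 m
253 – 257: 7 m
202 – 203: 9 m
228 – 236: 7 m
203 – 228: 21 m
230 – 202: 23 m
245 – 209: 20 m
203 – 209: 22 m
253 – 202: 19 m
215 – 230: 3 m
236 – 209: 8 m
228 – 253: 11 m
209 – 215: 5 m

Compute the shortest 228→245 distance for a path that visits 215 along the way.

42 m

Shortest 228→215: 228 → 236 → 209 → 215 = 20
Best 215 to 245: 215 → 230 → 245 costing 22
Total via 215: 20 + 22 = 42 m.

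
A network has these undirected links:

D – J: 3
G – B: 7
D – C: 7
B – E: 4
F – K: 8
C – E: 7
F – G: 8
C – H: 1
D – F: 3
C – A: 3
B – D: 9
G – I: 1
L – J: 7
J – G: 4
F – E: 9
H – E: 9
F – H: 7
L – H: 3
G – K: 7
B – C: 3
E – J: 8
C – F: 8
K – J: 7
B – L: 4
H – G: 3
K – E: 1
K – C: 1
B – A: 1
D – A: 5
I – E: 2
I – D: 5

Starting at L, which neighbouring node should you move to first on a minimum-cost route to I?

Candidate routes:
L → B → E → I: 4+4+2 = 10
L → H → C → K → E → I: 3+1+1+1+2 = 8
L → H → G → I: 3+3+1 = 7
L → B → C → K → E → I: 4+3+1+1+2 = 11
Cheapest is L → H → G → I at 7.
So from L the first move is to H.

H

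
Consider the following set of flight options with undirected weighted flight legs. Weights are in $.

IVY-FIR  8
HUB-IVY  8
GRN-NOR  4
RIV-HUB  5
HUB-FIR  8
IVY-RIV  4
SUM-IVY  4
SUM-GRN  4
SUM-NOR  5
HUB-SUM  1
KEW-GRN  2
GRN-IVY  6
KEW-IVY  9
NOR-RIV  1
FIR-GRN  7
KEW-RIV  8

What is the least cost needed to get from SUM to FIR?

Compare a few routes:
SUM–HUB–FIR: 1+8 = 9
SUM–NOR–GRN–FIR: 5+4+7 = 16
SUM–GRN–FIR: 4+7 = 11
SUM–IVY–FIR: 4+8 = 12
The minimum is $9 via SUM–HUB–FIR.

$9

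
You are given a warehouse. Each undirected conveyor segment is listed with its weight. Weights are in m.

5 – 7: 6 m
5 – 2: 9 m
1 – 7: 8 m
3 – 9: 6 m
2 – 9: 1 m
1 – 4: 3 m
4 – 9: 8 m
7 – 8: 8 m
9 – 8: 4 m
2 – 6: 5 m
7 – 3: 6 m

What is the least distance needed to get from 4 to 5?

Settle nodes by increasing distance from 4:
4: 0
1: 3  (via 4)
9: 8  (via 4)
2: 9  (via 9)
7: 11  (via 1)
8: 12  (via 9)
3: 14  (via 9)
6: 14  (via 2)
5: 17  (via 7)
Shortest route: 4–1–7–5 = 17 m.

17 m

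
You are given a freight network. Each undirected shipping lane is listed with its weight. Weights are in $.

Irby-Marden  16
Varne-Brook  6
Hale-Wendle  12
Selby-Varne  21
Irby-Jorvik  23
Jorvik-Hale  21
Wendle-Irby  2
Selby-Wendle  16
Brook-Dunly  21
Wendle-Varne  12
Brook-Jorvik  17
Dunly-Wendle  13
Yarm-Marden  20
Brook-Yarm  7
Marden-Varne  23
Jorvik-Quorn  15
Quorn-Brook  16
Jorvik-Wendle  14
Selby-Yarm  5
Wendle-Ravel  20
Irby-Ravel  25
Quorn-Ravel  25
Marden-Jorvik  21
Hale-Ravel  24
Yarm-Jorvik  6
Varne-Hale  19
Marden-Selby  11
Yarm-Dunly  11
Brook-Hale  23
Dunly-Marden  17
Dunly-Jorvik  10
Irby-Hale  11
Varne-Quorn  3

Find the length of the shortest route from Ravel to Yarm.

Shortest distances from Ravel:
Ravel: 0
Wendle: 20  (via Ravel)
Irby: 22  (via Wendle)
Hale: 24  (via Ravel)
Quorn: 25  (via Ravel)
Varne: 28  (via Quorn)
Dunly: 33  (via Wendle)
Jorvik: 34  (via Wendle)
Brook: 34  (via Varne)
Selby: 36  (via Wendle)
Marden: 38  (via Irby)
Yarm: 40  (via Jorvik)
Shortest route: Ravel → Wendle → Jorvik → Yarm = $40.

$40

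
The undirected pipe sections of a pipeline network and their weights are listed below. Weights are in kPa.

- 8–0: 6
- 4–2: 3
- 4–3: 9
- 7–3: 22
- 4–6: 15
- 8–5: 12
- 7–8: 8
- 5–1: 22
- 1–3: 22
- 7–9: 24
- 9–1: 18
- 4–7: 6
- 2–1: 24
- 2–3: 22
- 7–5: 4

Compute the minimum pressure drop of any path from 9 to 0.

38 kPa

Candidate routes:
9 - 7 - 5 - 8 - 0: 24+4+12+6 = 46
9 - 1 - 5 - 8 - 0: 18+22+12+6 = 58
9 - 7 - 8 - 0: 24+8+6 = 38
The minimum is 38 kPa via 9 - 7 - 8 - 0.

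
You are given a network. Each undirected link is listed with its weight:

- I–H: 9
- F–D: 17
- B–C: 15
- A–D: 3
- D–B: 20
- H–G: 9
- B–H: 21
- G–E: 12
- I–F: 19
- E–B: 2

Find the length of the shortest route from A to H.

Running Dijkstra from A:
A: 0
D: 3  (via A)
F: 20  (via D)
B: 23  (via D)
E: 25  (via B)
G: 37  (via E)
C: 38  (via B)
I: 39  (via F)
H: 44  (via B)
Shortest route: A–D–B–H = 44.

44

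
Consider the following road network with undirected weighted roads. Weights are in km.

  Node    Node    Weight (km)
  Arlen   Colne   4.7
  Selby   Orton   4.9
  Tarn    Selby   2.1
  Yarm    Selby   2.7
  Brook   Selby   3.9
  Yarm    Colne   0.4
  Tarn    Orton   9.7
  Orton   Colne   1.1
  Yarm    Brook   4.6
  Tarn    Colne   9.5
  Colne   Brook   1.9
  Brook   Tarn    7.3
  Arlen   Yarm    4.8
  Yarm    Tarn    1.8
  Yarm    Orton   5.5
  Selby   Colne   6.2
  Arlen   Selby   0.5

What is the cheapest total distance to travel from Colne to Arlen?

3.6 km

Shortest distances from Colne:
Colne: 0
Yarm: 0.4  (via Colne)
Orton: 1.1  (via Colne)
Brook: 1.9  (via Colne)
Tarn: 2.2  (via Yarm)
Selby: 3.1  (via Yarm)
Arlen: 3.6  (via Selby)
Shortest route: Colne → Yarm → Selby → Arlen = 3.6 km.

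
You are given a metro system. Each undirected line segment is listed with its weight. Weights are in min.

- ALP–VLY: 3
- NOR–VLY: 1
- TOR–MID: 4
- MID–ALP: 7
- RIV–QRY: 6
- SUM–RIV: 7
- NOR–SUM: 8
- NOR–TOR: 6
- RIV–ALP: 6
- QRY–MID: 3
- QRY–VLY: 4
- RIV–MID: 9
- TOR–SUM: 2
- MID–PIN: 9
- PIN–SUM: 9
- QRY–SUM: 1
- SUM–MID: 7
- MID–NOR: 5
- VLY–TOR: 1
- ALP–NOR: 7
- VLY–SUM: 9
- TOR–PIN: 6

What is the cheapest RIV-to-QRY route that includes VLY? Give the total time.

Shortest RIV→VLY: RIV → ALP → VLY = 9
Best VLY to QRY: VLY → QRY costing 4
Total via VLY: 9 + 4 = 13 min.

13 min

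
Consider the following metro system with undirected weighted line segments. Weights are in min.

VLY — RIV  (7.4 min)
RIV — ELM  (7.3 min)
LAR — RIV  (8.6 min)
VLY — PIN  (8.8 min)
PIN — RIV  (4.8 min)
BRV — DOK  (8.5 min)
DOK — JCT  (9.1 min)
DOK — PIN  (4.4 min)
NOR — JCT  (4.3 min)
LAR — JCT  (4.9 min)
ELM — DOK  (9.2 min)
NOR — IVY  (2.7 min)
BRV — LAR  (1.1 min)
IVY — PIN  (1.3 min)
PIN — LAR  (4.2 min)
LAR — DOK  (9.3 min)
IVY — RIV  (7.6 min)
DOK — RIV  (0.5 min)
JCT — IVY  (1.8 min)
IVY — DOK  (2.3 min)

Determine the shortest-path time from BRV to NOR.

9.3 min

Candidate routes:
BRV - LAR - PIN - IVY - NOR: 1.1+4.2+1.3+2.7 = 9.3
BRV - LAR - JCT - IVY - NOR: 1.1+4.9+1.8+2.7 = 10.5
BRV - LAR - JCT - NOR: 1.1+4.9+4.3 = 10.3
The minimum is 9.3 min via BRV - LAR - PIN - IVY - NOR.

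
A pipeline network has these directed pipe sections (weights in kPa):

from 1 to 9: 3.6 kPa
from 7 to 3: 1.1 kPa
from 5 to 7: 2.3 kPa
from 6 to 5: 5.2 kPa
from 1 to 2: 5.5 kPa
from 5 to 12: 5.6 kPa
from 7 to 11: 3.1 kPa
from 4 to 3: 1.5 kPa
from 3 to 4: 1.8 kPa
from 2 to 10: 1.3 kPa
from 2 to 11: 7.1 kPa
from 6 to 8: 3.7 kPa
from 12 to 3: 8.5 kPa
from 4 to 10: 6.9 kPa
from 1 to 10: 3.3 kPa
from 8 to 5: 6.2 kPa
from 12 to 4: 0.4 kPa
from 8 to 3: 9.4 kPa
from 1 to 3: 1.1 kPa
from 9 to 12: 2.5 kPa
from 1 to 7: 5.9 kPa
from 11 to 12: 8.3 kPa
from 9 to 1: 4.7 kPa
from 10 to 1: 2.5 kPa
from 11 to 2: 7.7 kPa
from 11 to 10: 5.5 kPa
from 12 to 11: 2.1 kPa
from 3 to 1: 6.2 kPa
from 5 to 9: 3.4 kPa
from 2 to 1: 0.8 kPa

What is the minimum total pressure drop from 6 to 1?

Compare a few routes:
6 → 5 → 7 → 3 → 1: 5.2+2.3+1.1+6.2 = 14.8
6 → 5 → 9 → 1: 5.2+3.4+4.7 = 13.3
Cheapest is 6 → 5 → 9 → 1 at 13.3 kPa.

13.3 kPa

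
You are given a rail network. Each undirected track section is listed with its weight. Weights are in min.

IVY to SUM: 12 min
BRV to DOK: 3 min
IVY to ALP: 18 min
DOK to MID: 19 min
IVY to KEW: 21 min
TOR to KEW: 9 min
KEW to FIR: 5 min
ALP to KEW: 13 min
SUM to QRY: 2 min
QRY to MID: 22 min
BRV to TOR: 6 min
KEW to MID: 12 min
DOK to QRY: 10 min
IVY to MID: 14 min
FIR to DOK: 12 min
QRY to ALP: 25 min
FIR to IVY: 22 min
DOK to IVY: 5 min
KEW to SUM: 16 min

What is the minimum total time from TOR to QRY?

Compare a few routes:
TOR - BRV - DOK - QRY: 6+3+10 = 19
TOR - KEW - SUM - QRY: 9+16+2 = 27
The minimum is 19 min via TOR - BRV - DOK - QRY.

19 min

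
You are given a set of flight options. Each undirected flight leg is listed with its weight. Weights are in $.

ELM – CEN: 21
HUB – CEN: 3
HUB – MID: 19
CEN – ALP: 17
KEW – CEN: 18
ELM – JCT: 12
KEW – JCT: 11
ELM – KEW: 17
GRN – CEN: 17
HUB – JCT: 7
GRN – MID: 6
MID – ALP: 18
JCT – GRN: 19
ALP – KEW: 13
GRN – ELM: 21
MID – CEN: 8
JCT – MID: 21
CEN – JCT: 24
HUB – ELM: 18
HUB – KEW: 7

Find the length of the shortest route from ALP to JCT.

Settle nodes by increasing distance from ALP:
ALP: 0
KEW: 13  (via ALP)
CEN: 17  (via ALP)
MID: 18  (via ALP)
HUB: 20  (via KEW)
JCT: 24  (via KEW)
Shortest route: ALP–KEW–JCT = $24.

$24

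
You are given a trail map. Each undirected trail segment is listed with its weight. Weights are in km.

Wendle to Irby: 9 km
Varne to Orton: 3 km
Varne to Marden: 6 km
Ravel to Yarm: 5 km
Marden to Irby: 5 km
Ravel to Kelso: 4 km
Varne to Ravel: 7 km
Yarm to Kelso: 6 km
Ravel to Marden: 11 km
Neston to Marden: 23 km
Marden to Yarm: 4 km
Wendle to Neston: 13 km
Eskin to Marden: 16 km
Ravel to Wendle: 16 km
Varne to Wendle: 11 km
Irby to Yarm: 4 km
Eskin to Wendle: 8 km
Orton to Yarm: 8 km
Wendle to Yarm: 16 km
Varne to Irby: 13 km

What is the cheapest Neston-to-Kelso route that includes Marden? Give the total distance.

33 km

Best Neston to Marden: Neston → Marden costing 23
Best Marden to Kelso: Marden → Yarm → Kelso costing 10
Total via Marden: 23 + 10 = 33 km.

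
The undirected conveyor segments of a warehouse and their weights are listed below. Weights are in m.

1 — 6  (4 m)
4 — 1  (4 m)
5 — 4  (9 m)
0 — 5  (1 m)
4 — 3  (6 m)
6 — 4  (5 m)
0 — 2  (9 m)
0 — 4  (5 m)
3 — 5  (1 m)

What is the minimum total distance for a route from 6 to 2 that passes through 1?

Shortest 6→1: 6 → 1 = 4
Shortest 1→2: 1 → 4 → 0 → 2 = 18
Total via 1: 4 + 18 = 22 m.

22 m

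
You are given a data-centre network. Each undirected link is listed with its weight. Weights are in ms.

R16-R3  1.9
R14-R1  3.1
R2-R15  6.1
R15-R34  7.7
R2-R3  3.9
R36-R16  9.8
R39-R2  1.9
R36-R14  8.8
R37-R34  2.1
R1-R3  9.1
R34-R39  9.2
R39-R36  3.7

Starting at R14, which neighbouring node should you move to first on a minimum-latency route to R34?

R36

Compare a few routes:
R14 - R36 - R39 - R2 - R15 - R34: 8.8+3.7+1.9+6.1+7.7 = 28.2
R14 - R36 - R39 - R34: 8.8+3.7+9.2 = 21.7
R14 - R1 - R3 - R2 - R39 - R34: 3.1+9.1+3.9+1.9+9.2 = 27.2
Cheapest is R14 - R36 - R39 - R34 at 21.7 ms.
So from R14 the first move is to R36.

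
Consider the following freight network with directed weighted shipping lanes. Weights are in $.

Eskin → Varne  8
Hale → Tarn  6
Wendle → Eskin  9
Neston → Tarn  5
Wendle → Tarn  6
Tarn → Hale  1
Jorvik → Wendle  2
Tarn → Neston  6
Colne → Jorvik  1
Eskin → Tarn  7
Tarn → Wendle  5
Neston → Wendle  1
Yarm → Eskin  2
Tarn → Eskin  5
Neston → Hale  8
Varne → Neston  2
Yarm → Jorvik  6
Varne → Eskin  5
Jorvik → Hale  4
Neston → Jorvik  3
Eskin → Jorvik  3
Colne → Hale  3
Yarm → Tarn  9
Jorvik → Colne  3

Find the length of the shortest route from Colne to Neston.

$15

Running Dijkstra from Colne:
Colne: 0
Jorvik: 1  (via Colne)
Hale: 3  (via Colne)
Wendle: 3  (via Jorvik)
Tarn: 9  (via Hale)
Eskin: 12  (via Wendle)
Neston: 15  (via Tarn)
Shortest route: Colne–Hale–Tarn–Neston = $15.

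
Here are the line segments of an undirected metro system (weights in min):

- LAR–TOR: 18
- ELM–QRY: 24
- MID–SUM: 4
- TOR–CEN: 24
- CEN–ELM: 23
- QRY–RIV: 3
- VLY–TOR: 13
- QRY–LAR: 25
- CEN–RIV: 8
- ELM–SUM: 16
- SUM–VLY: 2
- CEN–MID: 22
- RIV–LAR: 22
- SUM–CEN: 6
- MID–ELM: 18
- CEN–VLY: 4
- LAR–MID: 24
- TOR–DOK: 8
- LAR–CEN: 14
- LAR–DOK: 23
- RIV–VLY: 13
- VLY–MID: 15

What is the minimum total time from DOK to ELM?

39 min

Candidate routes:
DOK–TOR–VLY–SUM–MID–ELM: 8+13+2+4+18 = 45
DOK–TOR–VLY–SUM–ELM: 8+13+2+16 = 39
Cheapest is DOK–TOR–VLY–SUM–ELM at 39 min.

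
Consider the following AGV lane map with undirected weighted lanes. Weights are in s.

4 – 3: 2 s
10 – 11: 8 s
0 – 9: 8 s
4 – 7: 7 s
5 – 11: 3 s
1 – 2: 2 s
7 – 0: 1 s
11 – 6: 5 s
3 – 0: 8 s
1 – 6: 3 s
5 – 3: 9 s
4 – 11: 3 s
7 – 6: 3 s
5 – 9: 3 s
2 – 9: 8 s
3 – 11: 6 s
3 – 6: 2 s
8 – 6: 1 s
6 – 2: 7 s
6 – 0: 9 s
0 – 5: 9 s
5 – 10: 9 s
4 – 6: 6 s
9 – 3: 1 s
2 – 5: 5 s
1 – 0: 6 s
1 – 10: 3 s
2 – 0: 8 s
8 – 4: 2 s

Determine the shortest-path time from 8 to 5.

7 s

Shortest distances from 8:
8: 0
6: 1  (via 8)
4: 2  (via 8)
3: 3  (via 6)
1: 4  (via 6)
7: 4  (via 6)
9: 4  (via 3)
0: 5  (via 7)
11: 5  (via 4)
2: 6  (via 1)
5: 7  (via 9)
Shortest route: 8 → 6 → 3 → 9 → 5 = 7 s.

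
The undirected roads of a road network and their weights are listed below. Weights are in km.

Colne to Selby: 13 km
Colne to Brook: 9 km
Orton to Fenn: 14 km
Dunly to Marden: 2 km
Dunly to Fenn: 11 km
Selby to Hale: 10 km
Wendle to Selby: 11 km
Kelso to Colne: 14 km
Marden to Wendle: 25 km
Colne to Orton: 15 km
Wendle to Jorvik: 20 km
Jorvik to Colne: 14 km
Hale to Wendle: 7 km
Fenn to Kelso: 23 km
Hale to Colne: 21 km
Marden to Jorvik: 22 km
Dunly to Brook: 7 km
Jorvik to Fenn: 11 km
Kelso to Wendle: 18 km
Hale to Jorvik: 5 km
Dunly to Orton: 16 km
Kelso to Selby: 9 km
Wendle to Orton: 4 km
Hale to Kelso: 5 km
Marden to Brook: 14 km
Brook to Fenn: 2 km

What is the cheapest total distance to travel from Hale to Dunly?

25 km

Enumerating some paths:
Hale → Wendle → Orton → Dunly: 7+4+16 = 27
Hale → Jorvik → Fenn → Brook → Dunly: 5+11+2+7 = 25
The minimum is 25 km via Hale → Jorvik → Fenn → Brook → Dunly.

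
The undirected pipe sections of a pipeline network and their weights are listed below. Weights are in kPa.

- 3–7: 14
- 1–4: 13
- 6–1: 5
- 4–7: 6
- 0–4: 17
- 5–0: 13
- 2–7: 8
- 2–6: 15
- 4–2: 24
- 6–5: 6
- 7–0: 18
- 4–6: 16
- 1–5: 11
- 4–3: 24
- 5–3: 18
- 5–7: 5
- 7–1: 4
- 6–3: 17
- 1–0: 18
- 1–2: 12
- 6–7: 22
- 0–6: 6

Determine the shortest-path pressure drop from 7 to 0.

15 kPa

Candidate routes:
7–5–6–0: 5+6+6 = 17
7–5–0: 5+13 = 18
7–1–6–0: 4+5+6 = 15
Cheapest is 7–1–6–0 at 15 kPa.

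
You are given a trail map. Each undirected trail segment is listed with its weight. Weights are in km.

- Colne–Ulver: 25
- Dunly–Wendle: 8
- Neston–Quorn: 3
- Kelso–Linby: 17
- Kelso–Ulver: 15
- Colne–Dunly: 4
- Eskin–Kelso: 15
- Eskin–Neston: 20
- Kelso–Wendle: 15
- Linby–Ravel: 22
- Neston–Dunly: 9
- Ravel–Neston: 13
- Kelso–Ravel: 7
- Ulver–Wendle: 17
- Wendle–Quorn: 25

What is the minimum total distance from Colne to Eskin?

33 km

Running Dijkstra from Colne:
Colne: 0
Dunly: 4  (via Colne)
Wendle: 12  (via Dunly)
Neston: 13  (via Dunly)
Quorn: 16  (via Neston)
Ulver: 25  (via Colne)
Ravel: 26  (via Neston)
Kelso: 27  (via Wendle)
Eskin: 33  (via Neston)
Shortest route: Colne–Dunly–Neston–Eskin = 33 km.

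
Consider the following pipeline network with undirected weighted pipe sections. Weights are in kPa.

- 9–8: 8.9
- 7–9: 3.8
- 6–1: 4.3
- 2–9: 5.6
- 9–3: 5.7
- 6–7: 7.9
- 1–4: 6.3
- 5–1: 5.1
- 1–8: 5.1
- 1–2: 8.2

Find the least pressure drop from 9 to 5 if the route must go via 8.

19.1 kPa

Shortest 9→8: 9 → 8 = 8.9
Shortest 8→5: 8 → 1 → 5 = 10.2
Total via 8: 8.9 + 10.2 = 19.1 kPa.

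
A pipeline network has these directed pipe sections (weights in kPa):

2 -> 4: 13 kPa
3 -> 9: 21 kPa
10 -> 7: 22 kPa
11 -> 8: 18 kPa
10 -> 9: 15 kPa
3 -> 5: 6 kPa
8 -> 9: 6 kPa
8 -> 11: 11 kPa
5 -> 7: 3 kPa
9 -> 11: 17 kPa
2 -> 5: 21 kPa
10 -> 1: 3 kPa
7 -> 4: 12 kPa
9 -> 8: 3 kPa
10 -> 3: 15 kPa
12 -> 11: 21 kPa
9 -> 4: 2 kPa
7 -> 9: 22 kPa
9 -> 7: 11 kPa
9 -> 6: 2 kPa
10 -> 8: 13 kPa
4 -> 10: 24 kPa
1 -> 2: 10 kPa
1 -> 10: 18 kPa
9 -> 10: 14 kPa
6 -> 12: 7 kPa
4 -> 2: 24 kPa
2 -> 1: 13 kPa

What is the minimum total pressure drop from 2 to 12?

55 kPa

Candidate routes:
2–4–10–9–6–12: 13+24+15+2+7 = 61
2–5–7–9–6–12: 21+3+22+2+7 = 55
2–1–10–8–9–6–12: 13+18+13+6+2+7 = 59
Cheapest is 2–5–7–9–6–12 at 55 kPa.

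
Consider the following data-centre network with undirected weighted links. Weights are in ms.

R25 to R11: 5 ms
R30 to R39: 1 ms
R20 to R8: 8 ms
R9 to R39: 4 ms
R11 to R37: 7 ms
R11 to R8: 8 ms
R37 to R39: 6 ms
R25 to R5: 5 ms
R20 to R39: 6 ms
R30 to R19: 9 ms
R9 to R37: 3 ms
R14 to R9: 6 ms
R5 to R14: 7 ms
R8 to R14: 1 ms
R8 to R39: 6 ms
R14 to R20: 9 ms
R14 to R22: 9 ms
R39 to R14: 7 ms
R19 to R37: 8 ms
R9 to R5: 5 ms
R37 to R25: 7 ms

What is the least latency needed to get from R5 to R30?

10 ms

Settle nodes by increasing distance from R5:
R5: 0
R25: 5  (via R5)
R9: 5  (via R5)
R14: 7  (via R5)
R37: 8  (via R9)
R8: 8  (via R14)
R39: 9  (via R9)
R30: 10  (via R39)
Shortest route: R5–R9–R39–R30 = 10 ms.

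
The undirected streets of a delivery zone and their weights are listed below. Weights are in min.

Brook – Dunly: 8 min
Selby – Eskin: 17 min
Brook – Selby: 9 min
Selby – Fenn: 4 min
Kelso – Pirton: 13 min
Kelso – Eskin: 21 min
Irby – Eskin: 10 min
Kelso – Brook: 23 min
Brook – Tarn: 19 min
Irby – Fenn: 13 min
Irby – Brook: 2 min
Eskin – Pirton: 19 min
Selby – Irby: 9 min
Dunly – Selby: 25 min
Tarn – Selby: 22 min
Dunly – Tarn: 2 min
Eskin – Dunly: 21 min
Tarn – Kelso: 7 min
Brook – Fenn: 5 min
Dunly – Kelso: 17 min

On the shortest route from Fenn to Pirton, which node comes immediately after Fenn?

Compare a few routes:
Fenn–Brook–Dunly–Tarn–Kelso–Pirton: 5+8+2+7+13 = 35
Fenn–Brook–Irby–Eskin–Pirton: 5+2+10+19 = 36
The minimum is 35 min via Fenn–Brook–Dunly–Tarn–Kelso–Pirton.
So from Fenn the first move is to Brook.

Brook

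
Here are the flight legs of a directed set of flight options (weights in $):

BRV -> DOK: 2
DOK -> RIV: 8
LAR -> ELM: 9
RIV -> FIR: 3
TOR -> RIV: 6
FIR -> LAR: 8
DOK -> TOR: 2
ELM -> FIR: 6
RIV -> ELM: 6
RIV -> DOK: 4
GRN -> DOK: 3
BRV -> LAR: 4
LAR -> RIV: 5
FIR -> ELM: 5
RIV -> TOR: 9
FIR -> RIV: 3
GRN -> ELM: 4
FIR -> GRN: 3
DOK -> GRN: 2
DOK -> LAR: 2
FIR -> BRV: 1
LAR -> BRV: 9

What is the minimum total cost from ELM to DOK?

$9

Enumerating some paths:
ELM–FIR–GRN–DOK: 6+3+3 = 12
ELM–FIR–RIV–DOK: 6+3+4 = 13
ELM–FIR–BRV–DOK: 6+1+2 = 9
ELM–FIR–BRV–LAR–RIV–DOK: 6+1+4+5+4 = 20
The minimum is $9 via ELM–FIR–BRV–DOK.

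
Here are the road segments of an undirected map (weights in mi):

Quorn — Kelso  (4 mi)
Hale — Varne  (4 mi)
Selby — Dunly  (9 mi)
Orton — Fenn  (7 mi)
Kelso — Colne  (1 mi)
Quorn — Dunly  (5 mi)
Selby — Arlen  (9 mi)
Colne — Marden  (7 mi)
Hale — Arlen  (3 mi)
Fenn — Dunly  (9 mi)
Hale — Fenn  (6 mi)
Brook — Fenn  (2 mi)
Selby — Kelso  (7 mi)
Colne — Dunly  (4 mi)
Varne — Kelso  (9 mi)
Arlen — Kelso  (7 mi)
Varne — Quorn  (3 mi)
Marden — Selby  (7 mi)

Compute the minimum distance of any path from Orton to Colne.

20 mi

Compare a few routes:
Orton - Fenn - Dunly - Colne: 7+9+4 = 20
Orton - Fenn - Hale - Varne - Quorn - Kelso - Colne: 7+6+4+3+4+1 = 25
Orton - Fenn - Hale - Arlen - Kelso - Colne: 7+6+3+7+1 = 24
Cheapest is Orton - Fenn - Dunly - Colne at 20 mi.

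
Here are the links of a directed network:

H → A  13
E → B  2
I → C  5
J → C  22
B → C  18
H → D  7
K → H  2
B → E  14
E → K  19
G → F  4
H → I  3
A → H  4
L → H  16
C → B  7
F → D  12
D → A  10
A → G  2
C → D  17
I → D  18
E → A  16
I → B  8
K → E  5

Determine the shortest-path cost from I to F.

34

Compare a few routes:
I–C–D–A–G–F: 5+17+10+2+4 = 38
I–C–B–E–A–G–F: 5+7+14+16+2+4 = 48
I–D–A–G–F: 18+10+2+4 = 34
I–B–E–A–G–F: 8+14+16+2+4 = 44
Cheapest is I–D–A–G–F at 34.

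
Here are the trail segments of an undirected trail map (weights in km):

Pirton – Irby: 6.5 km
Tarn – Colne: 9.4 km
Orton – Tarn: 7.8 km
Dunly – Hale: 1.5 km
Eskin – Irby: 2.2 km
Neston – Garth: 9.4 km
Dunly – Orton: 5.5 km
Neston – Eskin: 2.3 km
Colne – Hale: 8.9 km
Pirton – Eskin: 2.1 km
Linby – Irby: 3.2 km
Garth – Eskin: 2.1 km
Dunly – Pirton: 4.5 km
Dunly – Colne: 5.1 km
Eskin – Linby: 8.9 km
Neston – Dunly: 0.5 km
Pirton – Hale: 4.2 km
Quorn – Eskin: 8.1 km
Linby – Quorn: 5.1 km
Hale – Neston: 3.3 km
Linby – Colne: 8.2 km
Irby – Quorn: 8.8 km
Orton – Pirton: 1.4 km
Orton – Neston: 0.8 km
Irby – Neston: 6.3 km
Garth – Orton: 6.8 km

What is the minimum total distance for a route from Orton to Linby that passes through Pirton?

Best Orton to Pirton: Orton → Pirton costing 1.4
Best Pirton to Linby: Pirton → Eskin → Irby → Linby costing 7.5
Total via Pirton: 1.4 + 7.5 = 8.9 km.

8.9 km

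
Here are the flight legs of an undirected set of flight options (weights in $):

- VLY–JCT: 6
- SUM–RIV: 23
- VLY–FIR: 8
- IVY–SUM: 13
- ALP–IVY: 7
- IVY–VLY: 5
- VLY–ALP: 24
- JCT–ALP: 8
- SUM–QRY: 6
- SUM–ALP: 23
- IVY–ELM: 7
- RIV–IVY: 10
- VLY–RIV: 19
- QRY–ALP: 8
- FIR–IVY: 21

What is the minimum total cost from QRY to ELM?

$22

Settle nodes by increasing distance from QRY:
QRY: 0
SUM: 6  (via QRY)
ALP: 8  (via QRY)
IVY: 15  (via ALP)
JCT: 16  (via ALP)
VLY: 20  (via IVY)
ELM: 22  (via IVY)
Shortest route: QRY–ALP–IVY–ELM = $22.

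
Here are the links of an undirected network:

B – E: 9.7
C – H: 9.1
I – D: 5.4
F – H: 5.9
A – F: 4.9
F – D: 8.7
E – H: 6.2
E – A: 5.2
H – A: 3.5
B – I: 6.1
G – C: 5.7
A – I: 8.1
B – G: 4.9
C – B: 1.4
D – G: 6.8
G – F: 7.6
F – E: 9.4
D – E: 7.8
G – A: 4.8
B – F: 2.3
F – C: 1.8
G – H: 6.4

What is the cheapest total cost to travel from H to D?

13.2

Enumerating some paths:
H–G–D: 6.4+6.8 = 13.2
H–E–D: 6.2+7.8 = 14
H–F–D: 5.9+8.7 = 14.6
Cheapest is H–G–D at 13.2.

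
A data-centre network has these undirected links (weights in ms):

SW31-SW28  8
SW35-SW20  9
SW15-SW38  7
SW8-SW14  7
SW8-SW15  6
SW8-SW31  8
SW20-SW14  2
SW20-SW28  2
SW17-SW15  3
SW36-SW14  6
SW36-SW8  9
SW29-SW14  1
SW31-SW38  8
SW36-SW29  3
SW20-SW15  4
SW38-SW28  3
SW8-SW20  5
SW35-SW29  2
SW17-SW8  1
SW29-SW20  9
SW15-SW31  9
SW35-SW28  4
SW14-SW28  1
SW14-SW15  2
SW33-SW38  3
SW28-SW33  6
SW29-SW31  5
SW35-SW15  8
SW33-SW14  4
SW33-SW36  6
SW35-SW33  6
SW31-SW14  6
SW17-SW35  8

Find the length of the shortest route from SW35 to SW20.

5 ms

Settle nodes by increasing distance from SW35:
SW35: 0
SW29: 2  (via SW35)
SW14: 3  (via SW29)
SW28: 4  (via SW35)
SW36: 5  (via SW29)
SW15: 5  (via SW14)
SW20: 5  (via SW14)
Shortest route: SW35 → SW29 → SW14 → SW20 = 5 ms.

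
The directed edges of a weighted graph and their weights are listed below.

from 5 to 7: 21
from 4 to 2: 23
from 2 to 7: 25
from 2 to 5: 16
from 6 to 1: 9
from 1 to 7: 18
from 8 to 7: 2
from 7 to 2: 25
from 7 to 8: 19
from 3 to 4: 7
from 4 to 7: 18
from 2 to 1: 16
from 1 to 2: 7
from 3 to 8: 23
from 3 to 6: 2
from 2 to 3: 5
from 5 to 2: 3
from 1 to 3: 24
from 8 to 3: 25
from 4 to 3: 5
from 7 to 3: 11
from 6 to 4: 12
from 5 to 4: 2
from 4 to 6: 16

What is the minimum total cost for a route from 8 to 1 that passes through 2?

Shortest 8→2: 8 → 7 → 2 = 27
Shortest 2→1: 2 → 1 = 16
Total via 2: 27 + 16 = 43.

43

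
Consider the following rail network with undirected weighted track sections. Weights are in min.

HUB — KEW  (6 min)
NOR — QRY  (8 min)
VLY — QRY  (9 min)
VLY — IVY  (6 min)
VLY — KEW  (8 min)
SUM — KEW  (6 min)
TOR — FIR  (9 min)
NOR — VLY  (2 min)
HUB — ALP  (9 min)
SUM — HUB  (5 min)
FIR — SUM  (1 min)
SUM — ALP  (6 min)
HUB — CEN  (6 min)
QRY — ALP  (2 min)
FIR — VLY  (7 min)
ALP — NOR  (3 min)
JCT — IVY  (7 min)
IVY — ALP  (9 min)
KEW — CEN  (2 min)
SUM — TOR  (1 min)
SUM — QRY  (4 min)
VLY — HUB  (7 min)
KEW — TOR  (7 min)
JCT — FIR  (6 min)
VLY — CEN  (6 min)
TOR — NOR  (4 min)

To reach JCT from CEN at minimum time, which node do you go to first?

Compare a few routes:
CEN–KEW–TOR–SUM–FIR–JCT: 2+7+1+1+6 = 17
CEN–KEW–SUM–FIR–JCT: 2+6+1+6 = 15
Cheapest is CEN–KEW–SUM–FIR–JCT at 15 min.
So from CEN the first move is to KEW.

KEW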